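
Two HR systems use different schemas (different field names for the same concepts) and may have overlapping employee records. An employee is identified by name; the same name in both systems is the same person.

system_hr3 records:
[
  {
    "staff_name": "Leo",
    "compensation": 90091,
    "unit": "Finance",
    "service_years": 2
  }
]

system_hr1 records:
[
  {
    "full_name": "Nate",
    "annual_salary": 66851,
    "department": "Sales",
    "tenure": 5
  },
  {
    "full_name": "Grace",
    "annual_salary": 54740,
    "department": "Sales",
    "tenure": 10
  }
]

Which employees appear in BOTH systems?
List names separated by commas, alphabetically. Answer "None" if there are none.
None

Schema mapping: "staff_name" (system_hr3) = "full_name" (system_hr1) = employee name

Names in system_hr3: ['Leo']
Names in system_hr1: ['Grace', 'Nate']

Intersection: None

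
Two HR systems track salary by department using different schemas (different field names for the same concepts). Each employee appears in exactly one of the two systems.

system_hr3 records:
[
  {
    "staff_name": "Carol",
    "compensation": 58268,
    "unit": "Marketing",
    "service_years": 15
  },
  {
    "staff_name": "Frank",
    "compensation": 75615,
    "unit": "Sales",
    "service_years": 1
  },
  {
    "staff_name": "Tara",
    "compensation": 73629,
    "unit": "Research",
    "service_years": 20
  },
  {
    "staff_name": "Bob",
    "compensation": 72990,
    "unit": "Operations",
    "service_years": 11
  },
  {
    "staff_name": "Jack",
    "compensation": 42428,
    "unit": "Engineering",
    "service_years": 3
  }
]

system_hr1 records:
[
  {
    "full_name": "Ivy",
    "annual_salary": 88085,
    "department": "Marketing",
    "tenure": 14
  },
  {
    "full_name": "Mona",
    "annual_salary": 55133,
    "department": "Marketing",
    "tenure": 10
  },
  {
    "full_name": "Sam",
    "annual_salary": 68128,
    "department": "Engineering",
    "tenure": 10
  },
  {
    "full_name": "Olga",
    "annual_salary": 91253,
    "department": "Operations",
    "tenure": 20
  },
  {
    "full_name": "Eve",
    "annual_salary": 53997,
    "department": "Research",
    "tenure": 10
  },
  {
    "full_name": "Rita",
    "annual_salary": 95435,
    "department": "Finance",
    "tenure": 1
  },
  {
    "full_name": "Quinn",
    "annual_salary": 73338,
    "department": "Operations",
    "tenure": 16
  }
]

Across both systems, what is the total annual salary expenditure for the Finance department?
95435

Schema mappings:
- "unit" (system_hr3) = "department" (system_hr1) = department
- "compensation" (system_hr3) = "annual_salary" (system_hr1) = salary

Finance salaries from system_hr3: 0
Finance salaries from system_hr1: 95435

Total: 0 + 95435 = 95435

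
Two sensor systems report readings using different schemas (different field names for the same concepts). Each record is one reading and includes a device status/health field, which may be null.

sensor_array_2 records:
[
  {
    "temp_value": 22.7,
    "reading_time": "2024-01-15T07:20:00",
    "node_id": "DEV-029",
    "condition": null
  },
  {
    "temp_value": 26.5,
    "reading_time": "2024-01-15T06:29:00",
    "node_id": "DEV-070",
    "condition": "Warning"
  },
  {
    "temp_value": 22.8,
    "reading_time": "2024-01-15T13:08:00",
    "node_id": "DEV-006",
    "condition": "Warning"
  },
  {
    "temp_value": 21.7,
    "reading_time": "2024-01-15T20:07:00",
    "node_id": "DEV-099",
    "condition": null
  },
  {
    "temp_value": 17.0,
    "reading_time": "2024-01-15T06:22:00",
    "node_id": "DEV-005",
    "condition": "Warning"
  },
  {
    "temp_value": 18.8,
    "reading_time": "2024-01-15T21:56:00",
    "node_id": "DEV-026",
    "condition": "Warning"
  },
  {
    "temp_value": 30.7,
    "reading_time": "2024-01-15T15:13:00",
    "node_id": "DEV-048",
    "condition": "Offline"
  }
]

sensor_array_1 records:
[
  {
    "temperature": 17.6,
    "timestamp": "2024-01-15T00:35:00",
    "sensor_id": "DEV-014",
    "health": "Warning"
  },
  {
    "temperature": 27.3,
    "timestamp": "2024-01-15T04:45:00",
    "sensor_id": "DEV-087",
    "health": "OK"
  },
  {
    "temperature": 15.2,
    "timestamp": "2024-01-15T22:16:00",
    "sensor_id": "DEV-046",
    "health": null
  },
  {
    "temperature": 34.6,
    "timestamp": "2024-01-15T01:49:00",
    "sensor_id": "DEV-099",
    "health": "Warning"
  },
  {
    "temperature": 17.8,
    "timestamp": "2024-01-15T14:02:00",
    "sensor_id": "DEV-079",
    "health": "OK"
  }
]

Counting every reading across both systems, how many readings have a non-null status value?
9

Schema mapping: "condition" (sensor_array_2) = "health" (sensor_array_1) = status

Non-null in sensor_array_2: 5
Non-null in sensor_array_1: 4

Total non-null: 5 + 4 = 9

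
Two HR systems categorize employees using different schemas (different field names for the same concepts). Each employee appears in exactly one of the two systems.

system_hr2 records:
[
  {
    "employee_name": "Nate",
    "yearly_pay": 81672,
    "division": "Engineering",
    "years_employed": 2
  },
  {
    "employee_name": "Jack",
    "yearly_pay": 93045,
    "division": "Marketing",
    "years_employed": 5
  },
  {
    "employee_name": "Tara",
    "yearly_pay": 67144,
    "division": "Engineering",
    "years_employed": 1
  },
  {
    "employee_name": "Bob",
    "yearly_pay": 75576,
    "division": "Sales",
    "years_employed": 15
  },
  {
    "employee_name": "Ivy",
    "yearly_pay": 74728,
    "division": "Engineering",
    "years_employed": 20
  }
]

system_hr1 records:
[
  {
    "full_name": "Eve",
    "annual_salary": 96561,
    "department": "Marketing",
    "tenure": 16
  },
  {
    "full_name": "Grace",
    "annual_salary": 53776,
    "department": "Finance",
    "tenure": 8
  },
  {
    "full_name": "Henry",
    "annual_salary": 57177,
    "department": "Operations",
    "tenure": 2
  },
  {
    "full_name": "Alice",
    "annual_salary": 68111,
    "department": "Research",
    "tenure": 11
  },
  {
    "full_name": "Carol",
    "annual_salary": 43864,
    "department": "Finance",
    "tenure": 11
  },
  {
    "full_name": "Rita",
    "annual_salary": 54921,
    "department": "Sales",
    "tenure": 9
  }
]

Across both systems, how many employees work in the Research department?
1

Schema mapping: "division" (system_hr2) = "department" (system_hr1) = department

Research employees in system_hr2: 0
Research employees in system_hr1: 1

Total in Research: 0 + 1 = 1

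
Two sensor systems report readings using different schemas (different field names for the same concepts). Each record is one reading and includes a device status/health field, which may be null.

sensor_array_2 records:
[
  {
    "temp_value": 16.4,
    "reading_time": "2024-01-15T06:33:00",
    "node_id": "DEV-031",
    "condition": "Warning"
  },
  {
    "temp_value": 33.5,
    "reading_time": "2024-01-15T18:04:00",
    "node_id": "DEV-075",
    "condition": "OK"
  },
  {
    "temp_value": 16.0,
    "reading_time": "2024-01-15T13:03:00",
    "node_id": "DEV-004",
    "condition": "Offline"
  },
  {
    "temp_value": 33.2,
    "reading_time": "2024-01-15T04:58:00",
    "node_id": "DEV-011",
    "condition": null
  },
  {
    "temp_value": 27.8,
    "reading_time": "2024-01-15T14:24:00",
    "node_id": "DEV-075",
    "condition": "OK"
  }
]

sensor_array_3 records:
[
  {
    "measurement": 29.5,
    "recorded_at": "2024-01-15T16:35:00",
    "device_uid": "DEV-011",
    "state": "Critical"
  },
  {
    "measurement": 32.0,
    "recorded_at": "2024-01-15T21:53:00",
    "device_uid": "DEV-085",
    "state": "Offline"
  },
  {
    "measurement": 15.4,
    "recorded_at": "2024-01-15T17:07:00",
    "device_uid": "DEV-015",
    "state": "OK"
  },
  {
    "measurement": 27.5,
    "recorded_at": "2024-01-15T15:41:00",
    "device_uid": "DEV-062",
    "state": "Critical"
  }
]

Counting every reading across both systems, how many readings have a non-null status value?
8

Schema mapping: "condition" (sensor_array_2) = "state" (sensor_array_3) = status

Non-null in sensor_array_2: 4
Non-null in sensor_array_3: 4

Total non-null: 4 + 4 = 8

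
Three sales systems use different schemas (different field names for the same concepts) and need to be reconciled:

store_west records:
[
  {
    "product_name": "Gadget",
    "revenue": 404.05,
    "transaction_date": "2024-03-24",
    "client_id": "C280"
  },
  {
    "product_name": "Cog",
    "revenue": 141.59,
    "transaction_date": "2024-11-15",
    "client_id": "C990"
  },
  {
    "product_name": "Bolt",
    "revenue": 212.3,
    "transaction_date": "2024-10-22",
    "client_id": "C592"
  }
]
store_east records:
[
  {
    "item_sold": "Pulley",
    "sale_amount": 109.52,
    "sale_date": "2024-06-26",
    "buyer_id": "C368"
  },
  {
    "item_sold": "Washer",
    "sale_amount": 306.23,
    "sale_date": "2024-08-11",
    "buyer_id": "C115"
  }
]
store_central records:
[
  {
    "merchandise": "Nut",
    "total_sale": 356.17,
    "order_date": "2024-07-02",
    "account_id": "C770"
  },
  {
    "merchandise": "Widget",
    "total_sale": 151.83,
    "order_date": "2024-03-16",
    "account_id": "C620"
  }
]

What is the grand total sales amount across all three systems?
1681.69

Schema reconciliation - all amount fields map to sale amount:

store_west (revenue): 757.94
store_east (sale_amount): 415.75
store_central (total_sale): 508.0

Grand total: 1681.69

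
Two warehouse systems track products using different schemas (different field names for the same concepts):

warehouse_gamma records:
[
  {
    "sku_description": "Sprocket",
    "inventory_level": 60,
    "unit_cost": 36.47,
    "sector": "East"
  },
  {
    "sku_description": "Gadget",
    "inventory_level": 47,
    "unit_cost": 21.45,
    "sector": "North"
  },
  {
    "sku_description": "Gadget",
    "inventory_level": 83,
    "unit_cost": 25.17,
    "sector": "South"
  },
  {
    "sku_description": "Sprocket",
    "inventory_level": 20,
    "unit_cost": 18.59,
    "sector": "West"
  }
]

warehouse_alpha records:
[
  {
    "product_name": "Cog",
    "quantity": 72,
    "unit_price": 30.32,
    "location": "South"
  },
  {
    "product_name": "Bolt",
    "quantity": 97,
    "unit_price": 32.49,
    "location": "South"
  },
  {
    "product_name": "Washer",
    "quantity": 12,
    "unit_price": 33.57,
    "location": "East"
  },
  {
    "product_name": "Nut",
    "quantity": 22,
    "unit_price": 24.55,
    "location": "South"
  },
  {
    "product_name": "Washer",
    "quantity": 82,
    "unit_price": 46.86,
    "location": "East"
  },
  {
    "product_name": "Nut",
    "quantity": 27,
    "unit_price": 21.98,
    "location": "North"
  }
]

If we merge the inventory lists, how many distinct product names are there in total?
6

Schema mapping: "sku_description" (warehouse_gamma) = "product_name" (warehouse_alpha) = product name

Products in warehouse_gamma: ['Gadget', 'Sprocket']
Products in warehouse_alpha: ['Bolt', 'Cog', 'Nut', 'Washer']

Union (unique products): ['Bolt', 'Cog', 'Gadget', 'Nut', 'Sprocket', 'Washer']
Count: 6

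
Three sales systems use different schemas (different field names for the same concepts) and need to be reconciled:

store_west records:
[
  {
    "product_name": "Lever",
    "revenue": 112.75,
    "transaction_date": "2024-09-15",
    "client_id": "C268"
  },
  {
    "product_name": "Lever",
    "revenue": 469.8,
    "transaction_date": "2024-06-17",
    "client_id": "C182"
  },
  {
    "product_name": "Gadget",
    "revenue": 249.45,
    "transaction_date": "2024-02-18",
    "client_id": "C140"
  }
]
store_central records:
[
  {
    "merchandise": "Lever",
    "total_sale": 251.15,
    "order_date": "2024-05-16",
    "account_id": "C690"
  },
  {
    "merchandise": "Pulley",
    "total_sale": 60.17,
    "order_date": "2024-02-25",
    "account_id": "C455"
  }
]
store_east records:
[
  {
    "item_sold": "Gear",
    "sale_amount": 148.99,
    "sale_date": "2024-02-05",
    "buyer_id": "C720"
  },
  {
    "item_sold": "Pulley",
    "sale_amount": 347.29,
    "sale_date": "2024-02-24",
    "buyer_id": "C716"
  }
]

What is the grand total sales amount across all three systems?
1639.6

Schema reconciliation - all amount fields map to sale amount:

store_west (revenue): 832.0
store_central (total_sale): 311.32
store_east (sale_amount): 496.28

Grand total: 1639.6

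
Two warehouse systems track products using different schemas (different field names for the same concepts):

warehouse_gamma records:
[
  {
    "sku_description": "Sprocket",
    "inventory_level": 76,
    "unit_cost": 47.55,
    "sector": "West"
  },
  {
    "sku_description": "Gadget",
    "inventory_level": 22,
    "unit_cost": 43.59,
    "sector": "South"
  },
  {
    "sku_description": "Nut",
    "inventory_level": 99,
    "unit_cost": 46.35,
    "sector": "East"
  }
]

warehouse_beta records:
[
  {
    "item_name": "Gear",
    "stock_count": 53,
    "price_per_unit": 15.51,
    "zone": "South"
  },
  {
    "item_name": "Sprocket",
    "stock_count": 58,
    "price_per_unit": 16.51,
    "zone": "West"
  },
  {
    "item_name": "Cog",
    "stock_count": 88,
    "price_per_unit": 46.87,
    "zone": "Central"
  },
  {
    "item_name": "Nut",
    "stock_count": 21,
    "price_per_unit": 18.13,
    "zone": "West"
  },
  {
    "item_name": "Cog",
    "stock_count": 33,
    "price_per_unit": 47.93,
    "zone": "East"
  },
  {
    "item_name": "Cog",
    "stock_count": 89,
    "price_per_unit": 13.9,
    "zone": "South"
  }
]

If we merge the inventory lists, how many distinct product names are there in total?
5

Schema mapping: "sku_description" (warehouse_gamma) = "item_name" (warehouse_beta) = product name

Products in warehouse_gamma: ['Gadget', 'Nut', 'Sprocket']
Products in warehouse_beta: ['Cog', 'Gear', 'Nut', 'Sprocket']

Union (unique products): ['Cog', 'Gadget', 'Gear', 'Nut', 'Sprocket']
Count: 5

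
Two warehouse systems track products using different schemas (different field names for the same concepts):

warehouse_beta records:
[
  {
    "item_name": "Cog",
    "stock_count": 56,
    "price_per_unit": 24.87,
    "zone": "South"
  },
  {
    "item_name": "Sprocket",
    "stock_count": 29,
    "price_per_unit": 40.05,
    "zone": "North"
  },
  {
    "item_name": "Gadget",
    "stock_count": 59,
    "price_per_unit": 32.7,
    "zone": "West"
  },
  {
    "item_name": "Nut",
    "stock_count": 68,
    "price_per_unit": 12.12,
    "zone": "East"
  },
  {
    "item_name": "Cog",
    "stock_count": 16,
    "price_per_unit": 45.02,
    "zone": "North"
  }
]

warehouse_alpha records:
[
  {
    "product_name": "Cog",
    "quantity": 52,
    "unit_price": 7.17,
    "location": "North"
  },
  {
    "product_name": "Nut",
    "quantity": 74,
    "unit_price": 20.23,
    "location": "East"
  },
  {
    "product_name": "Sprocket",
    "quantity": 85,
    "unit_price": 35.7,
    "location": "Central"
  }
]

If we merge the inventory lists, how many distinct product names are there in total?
4

Schema mapping: "item_name" (warehouse_beta) = "product_name" (warehouse_alpha) = product name

Products in warehouse_beta: ['Cog', 'Gadget', 'Nut', 'Sprocket']
Products in warehouse_alpha: ['Cog', 'Nut', 'Sprocket']

Union (unique products): ['Cog', 'Gadget', 'Nut', 'Sprocket']
Count: 4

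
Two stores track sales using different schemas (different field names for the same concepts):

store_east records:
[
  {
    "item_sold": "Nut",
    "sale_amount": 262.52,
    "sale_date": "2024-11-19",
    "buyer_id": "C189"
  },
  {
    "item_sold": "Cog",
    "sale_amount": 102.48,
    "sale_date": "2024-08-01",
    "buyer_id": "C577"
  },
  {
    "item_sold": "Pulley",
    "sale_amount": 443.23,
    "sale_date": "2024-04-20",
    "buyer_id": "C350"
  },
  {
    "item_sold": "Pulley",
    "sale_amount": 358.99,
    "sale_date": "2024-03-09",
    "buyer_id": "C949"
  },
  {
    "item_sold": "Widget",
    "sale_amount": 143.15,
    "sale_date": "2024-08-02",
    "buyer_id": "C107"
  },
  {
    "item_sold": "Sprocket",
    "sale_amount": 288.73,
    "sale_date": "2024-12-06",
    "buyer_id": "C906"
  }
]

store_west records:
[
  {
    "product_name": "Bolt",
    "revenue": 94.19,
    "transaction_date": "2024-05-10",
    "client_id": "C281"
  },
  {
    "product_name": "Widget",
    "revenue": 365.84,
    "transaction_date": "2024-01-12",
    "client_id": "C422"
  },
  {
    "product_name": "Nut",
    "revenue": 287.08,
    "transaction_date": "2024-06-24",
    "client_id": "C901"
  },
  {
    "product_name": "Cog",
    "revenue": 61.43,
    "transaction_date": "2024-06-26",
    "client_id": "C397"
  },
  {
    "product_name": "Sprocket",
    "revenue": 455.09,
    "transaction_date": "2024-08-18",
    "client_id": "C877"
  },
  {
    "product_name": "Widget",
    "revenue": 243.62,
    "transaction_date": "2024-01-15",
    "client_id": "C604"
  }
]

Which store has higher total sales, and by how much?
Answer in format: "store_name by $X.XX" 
store_east by $91.85

Schema mapping: "sale_amount" (store_east) = "revenue" (store_west) = sale amount

Total for store_east: 1599.10
Total for store_west: 1507.25

Difference: |1599.10 - 1507.25| = 91.85
store_east has higher sales by $91.85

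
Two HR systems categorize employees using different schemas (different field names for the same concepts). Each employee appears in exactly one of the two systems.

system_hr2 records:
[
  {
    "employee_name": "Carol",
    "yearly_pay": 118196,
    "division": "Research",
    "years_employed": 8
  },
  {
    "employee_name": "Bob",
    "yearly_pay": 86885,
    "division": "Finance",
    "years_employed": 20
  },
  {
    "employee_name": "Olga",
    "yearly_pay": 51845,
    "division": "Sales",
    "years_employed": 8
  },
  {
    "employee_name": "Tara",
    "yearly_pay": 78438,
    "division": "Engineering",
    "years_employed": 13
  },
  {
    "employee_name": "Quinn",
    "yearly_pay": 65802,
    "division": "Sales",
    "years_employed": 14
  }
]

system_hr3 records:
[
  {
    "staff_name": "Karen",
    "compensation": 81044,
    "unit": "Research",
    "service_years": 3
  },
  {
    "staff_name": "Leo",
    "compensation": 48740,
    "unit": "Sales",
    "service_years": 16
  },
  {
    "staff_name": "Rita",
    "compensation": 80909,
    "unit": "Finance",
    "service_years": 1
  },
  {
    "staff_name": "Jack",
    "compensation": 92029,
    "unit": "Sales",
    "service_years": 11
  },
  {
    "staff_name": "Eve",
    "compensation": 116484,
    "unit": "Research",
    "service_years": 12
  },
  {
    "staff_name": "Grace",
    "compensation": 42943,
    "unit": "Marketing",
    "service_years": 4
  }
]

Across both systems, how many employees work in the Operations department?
0

Schema mapping: "division" (system_hr2) = "unit" (system_hr3) = department

Operations employees in system_hr2: 0
Operations employees in system_hr3: 0

Total in Operations: 0 + 0 = 0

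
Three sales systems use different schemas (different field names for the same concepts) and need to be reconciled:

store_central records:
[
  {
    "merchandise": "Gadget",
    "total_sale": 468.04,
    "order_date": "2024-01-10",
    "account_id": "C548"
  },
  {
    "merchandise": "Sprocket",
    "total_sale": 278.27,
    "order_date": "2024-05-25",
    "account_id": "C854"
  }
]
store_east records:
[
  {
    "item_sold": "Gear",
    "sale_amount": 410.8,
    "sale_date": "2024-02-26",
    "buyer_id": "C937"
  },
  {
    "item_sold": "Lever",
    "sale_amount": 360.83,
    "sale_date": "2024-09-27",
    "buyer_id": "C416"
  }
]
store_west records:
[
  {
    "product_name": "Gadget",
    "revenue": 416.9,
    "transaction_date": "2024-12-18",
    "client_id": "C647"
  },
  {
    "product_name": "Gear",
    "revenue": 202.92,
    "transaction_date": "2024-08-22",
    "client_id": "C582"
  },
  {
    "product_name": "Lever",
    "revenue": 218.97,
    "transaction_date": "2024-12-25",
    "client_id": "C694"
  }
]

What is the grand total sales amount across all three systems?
2356.73

Schema reconciliation - all amount fields map to sale amount:

store_central (total_sale): 746.31
store_east (sale_amount): 771.63
store_west (revenue): 838.79

Grand total: 2356.73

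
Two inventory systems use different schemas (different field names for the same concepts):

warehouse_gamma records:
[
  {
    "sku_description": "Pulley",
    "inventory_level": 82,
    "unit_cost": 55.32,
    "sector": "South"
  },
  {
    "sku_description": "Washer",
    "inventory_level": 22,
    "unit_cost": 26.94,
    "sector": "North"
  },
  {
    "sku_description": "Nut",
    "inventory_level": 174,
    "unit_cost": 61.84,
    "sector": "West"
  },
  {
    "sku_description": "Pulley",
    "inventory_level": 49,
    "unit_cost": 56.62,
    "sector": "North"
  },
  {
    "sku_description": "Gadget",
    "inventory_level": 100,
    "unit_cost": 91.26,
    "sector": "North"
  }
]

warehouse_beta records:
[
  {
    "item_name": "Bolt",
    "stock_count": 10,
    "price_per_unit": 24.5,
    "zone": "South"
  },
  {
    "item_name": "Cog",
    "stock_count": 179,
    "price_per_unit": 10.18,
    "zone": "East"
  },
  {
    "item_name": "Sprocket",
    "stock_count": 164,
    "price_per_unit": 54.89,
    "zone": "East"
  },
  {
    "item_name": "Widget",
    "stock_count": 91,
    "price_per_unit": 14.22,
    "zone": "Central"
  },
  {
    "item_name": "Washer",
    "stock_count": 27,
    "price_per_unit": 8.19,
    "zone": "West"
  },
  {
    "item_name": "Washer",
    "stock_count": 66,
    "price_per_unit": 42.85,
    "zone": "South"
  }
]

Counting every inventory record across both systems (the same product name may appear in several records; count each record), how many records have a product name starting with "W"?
4

Schema mapping: "sku_description" (warehouse_gamma) = "item_name" (warehouse_beta) = product name

Records with product name starting with "W" in warehouse_gamma: 1
Records with product name starting with "W" in warehouse_beta: 3

Total: 1 + 3 = 4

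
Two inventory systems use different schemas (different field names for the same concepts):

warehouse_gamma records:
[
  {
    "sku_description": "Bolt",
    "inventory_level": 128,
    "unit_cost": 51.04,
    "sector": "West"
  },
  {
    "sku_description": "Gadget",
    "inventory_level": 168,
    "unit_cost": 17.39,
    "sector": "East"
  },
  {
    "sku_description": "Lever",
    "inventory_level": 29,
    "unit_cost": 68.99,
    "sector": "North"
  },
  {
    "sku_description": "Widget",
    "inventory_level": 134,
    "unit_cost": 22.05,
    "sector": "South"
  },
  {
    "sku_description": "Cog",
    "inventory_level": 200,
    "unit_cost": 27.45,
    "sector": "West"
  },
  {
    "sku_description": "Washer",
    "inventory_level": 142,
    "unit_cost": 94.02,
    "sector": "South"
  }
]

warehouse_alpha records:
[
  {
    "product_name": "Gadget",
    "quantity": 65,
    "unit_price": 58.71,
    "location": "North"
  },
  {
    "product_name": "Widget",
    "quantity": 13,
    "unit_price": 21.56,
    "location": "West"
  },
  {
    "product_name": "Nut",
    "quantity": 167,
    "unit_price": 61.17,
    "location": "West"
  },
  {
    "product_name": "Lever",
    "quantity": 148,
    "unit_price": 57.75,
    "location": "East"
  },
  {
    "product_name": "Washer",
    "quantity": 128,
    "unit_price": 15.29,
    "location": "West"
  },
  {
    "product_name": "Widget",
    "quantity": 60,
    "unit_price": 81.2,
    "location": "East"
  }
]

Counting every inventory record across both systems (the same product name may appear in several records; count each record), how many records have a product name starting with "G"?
2

Schema mapping: "sku_description" (warehouse_gamma) = "product_name" (warehouse_alpha) = product name

Records with product name starting with "G" in warehouse_gamma: 1
Records with product name starting with "G" in warehouse_alpha: 1

Total: 1 + 1 = 2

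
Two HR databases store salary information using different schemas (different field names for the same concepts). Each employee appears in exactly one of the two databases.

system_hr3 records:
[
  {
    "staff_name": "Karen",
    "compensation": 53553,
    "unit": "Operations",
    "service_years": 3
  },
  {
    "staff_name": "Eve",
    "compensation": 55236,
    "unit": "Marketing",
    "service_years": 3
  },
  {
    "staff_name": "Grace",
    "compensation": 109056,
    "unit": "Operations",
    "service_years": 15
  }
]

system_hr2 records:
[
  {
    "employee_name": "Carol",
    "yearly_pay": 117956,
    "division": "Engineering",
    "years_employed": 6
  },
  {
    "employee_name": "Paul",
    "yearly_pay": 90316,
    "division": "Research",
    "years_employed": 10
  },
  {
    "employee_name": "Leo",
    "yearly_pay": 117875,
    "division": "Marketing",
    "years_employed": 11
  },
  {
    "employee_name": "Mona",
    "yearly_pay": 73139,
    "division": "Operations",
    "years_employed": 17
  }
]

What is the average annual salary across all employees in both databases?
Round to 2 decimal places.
88161.57

Schema mapping: "compensation" (system_hr3) = "yearly_pay" (system_hr2) = annual salary

All salaries: [53553, 55236, 109056, 117956, 90316, 117875, 73139]
Sum: 617131
Count: 7
Average: 617131 / 7 = 88161.57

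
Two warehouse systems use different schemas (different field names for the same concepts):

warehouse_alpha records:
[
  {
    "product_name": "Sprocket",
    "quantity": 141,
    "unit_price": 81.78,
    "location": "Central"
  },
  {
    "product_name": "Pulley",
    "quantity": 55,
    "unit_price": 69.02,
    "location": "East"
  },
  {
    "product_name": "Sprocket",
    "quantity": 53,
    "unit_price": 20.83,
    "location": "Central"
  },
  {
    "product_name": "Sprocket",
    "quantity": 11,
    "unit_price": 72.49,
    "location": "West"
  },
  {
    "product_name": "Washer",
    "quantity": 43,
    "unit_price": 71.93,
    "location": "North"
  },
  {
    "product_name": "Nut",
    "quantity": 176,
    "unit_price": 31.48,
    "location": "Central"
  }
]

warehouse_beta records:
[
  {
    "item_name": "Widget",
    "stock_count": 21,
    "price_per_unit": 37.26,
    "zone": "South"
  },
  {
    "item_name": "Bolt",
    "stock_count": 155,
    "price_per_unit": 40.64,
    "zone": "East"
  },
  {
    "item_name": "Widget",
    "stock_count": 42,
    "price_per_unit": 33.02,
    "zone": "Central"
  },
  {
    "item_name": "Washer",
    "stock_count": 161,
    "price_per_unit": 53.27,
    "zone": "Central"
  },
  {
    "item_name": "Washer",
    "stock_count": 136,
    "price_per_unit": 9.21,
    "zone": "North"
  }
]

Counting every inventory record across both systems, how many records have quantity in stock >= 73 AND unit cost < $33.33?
2

Schema mappings:
- "quantity" (warehouse_alpha) = "stock_count" (warehouse_beta) = quantity
- "unit_price" (warehouse_alpha) = "price_per_unit" (warehouse_beta) = unit cost

Records meeting both conditions in warehouse_alpha: 1
Records meeting both conditions in warehouse_beta: 1

Total: 1 + 1 = 2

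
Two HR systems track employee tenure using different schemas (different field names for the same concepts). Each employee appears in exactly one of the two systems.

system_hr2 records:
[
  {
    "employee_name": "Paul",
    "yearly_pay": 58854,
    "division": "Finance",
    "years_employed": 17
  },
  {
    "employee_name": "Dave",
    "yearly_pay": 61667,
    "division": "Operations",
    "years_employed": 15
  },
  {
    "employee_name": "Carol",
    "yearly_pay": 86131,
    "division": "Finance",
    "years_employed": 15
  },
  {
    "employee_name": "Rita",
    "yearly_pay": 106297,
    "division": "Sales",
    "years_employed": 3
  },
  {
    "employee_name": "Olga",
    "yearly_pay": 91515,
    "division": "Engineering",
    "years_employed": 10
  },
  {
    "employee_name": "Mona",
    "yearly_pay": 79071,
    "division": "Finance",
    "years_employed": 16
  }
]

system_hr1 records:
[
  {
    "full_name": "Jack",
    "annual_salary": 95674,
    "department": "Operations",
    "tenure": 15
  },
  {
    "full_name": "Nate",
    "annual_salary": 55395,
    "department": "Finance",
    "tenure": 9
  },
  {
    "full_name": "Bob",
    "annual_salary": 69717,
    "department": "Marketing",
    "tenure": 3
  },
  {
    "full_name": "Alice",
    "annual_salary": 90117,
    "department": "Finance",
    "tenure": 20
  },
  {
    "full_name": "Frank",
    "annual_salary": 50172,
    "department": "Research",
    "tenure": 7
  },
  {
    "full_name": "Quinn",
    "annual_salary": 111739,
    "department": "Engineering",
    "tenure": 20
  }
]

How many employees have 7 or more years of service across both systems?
10

Reconcile schemas: "years_employed" (system_hr2) = "tenure" (system_hr1) = years of service

From system_hr2: 5 employees with >= 7 years
From system_hr1: 5 employees with >= 7 years

Total: 5 + 5 = 10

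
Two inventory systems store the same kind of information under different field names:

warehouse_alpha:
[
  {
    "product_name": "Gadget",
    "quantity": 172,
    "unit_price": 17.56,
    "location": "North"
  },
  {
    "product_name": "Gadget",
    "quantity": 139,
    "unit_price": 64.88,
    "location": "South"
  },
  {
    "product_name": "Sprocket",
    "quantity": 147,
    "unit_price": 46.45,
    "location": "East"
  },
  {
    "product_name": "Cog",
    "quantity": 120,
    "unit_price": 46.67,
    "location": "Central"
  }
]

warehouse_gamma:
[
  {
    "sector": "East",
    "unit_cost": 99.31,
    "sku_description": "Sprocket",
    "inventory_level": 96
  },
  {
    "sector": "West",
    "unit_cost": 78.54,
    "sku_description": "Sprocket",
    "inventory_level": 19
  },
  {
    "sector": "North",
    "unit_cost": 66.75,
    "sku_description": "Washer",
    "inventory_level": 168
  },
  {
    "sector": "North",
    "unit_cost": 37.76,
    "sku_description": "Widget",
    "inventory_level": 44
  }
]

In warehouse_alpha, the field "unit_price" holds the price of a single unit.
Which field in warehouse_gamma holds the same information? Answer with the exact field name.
unit_cost

In warehouse_alpha, "unit_price" holds the price of a single unit.
The fields in warehouse_gamma are: "sector", "unit_cost", "sku_description", "inventory_level".
"unit_cost" is the match: the name refers to the same concept and its values are decimal currency amounts (e.g. 99.31, 78.54).
The other fields ("sector", "sku_description", "inventory_level") hold different kinds of data.

So "unit_price" in warehouse_alpha corresponds to "unit_cost" in warehouse_gamma.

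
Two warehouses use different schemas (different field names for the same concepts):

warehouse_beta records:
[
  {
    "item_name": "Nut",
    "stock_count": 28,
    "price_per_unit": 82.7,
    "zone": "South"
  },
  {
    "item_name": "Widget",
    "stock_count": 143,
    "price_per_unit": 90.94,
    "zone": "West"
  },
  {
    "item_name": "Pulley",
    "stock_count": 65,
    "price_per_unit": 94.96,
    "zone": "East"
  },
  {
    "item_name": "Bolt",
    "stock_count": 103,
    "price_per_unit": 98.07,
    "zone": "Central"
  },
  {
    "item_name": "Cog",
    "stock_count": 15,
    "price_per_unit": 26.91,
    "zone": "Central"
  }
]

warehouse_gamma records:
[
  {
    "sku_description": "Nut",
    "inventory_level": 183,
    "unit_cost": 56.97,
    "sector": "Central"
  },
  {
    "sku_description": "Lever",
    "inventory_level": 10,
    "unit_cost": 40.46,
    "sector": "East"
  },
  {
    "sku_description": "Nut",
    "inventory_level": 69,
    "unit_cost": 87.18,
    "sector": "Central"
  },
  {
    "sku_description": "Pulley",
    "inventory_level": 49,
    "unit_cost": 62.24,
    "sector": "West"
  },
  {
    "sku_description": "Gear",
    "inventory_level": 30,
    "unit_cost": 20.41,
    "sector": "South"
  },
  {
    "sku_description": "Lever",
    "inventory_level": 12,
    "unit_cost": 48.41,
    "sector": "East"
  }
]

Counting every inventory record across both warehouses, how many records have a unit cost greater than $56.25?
7

Schema mapping: "price_per_unit" (warehouse_beta) = "unit_cost" (warehouse_gamma) = unit cost

Records > $56.25 in warehouse_beta: 4
Records > $56.25 in warehouse_gamma: 3

Total count: 4 + 3 = 7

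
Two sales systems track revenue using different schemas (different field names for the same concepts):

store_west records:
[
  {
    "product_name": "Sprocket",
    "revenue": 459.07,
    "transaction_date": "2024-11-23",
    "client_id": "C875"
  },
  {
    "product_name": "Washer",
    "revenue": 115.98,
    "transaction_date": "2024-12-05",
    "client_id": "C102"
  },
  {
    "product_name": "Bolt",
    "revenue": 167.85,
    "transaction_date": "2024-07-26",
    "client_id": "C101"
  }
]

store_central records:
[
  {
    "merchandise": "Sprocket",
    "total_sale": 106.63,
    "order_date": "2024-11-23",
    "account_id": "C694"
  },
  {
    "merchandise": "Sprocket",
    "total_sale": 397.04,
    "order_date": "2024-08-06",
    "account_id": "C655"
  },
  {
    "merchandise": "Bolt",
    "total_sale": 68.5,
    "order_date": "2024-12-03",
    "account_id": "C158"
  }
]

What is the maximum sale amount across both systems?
459.07

Reconcile: "revenue" (store_west) = "total_sale" (store_central) = sale amount

Maximum in store_west: 459.07
Maximum in store_central: 397.04

Overall maximum: max(459.07, 397.04) = 459.07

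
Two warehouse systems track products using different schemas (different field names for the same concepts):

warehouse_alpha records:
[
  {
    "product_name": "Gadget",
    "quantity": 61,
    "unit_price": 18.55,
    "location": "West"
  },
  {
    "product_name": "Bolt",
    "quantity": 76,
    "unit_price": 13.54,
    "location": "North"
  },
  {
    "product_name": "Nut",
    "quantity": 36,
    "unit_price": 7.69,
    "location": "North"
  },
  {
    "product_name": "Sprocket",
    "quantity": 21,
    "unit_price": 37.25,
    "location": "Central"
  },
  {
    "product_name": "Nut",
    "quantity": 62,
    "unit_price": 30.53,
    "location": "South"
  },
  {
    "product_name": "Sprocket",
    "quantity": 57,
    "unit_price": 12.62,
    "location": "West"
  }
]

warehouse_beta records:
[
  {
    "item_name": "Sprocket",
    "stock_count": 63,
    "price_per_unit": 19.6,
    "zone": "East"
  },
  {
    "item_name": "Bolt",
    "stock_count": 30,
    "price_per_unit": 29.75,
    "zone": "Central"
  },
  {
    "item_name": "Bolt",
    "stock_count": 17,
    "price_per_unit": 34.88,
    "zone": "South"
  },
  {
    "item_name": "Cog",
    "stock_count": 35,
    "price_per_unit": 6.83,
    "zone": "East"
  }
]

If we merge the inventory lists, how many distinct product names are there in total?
5

Schema mapping: "product_name" (warehouse_alpha) = "item_name" (warehouse_beta) = product name

Products in warehouse_alpha: ['Bolt', 'Gadget', 'Nut', 'Sprocket']
Products in warehouse_beta: ['Bolt', 'Cog', 'Sprocket']

Union (unique products): ['Bolt', 'Cog', 'Gadget', 'Nut', 'Sprocket']
Count: 5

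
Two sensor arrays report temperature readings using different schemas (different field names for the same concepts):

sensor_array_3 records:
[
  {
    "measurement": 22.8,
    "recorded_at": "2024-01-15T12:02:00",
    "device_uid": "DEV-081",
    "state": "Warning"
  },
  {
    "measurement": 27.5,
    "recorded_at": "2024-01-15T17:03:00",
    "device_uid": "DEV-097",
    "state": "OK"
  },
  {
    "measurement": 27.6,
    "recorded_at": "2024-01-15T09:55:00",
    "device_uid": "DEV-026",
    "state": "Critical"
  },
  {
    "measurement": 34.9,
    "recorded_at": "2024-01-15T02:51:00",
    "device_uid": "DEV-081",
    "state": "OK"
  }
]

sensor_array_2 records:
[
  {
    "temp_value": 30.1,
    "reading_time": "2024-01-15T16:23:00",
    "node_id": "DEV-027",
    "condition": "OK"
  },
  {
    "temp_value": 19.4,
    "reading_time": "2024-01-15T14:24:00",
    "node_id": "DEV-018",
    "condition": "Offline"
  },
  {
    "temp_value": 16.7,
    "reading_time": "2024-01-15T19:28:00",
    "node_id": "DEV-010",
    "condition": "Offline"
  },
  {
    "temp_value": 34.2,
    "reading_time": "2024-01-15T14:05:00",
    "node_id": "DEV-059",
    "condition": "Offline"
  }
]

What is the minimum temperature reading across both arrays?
16.7

Schema mapping: "measurement" (sensor_array_3) = "temp_value" (sensor_array_2) = temperature reading

Minimum in sensor_array_3: 22.8
Minimum in sensor_array_2: 16.7

Overall minimum: min(22.8, 16.7) = 16.7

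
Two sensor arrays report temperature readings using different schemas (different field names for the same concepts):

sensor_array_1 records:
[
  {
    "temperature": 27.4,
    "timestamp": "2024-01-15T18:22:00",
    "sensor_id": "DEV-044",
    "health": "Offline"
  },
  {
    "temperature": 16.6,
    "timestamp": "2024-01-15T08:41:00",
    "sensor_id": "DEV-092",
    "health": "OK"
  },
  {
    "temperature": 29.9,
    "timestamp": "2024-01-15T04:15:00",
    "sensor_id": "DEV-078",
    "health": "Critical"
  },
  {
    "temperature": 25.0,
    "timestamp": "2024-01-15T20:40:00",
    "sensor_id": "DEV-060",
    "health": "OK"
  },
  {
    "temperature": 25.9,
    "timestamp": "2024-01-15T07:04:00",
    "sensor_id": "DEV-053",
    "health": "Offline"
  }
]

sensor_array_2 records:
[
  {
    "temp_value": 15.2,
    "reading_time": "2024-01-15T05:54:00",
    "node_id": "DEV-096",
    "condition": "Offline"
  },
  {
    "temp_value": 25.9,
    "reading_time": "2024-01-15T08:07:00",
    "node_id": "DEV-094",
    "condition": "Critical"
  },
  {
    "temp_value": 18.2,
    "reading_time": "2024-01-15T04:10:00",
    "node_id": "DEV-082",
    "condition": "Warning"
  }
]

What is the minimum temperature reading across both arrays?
15.2

Schema mapping: "temperature" (sensor_array_1) = "temp_value" (sensor_array_2) = temperature reading

Minimum in sensor_array_1: 16.6
Minimum in sensor_array_2: 15.2

Overall minimum: min(16.6, 15.2) = 15.2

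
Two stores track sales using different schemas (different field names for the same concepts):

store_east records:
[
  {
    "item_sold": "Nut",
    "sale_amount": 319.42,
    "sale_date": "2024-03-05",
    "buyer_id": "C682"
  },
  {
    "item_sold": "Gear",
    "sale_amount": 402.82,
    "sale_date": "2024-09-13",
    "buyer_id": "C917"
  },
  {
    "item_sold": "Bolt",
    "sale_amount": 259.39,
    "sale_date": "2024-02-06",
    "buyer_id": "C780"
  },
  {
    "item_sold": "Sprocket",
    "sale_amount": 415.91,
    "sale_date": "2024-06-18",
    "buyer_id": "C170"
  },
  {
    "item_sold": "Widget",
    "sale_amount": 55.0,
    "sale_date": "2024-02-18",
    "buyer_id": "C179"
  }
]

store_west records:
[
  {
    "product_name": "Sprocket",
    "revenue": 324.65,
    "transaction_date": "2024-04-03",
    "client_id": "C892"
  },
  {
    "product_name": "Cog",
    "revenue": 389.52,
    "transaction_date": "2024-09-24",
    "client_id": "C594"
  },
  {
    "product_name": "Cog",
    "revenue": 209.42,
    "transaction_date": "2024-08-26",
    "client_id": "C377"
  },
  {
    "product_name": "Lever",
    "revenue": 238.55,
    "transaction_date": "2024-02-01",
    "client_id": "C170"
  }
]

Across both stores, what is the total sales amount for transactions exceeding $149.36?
2559.68

Schema mapping: "sale_amount" (store_east) = "revenue" (store_west) = sale amount

Sum of sales > $149.36 in store_east: 1397.54
Sum of sales > $149.36 in store_west: 1162.14

Total: 1397.54 + 1162.14 = 2559.68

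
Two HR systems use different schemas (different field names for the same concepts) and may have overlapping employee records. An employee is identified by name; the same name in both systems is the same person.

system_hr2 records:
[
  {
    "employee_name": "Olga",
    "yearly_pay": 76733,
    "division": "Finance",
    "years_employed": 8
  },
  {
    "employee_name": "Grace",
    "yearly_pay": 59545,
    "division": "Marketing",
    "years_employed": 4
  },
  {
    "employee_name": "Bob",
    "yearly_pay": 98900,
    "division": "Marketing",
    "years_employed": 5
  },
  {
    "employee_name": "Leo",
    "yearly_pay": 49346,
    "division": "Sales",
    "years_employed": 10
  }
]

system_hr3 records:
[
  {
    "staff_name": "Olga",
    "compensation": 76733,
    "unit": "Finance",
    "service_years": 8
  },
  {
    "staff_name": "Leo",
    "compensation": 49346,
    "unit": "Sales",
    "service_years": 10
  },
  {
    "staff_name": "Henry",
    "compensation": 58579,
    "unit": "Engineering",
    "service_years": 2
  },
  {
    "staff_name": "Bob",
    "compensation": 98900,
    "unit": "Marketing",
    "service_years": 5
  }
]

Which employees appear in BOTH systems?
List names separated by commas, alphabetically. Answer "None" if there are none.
Bob, Leo, Olga

Schema mapping: "employee_name" (system_hr2) = "staff_name" (system_hr3) = employee name

Names in system_hr2: ['Bob', 'Grace', 'Leo', 'Olga']
Names in system_hr3: ['Bob', 'Henry', 'Leo', 'Olga']

Intersection: ['Bob', 'Leo', 'Olga']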